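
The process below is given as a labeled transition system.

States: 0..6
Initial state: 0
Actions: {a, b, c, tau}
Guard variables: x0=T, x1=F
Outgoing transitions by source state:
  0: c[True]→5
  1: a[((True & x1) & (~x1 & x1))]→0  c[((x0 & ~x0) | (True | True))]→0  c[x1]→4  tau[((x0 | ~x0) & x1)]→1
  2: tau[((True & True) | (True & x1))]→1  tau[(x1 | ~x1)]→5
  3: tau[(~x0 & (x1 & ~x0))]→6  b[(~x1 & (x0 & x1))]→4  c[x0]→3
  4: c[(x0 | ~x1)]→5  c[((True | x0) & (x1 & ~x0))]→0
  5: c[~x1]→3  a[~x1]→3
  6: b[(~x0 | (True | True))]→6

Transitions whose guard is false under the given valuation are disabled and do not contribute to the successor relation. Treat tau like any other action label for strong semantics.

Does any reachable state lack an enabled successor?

Answer: DEADLOCK-FREE

Analysis:
Reachable = {0,3,5}
  0: c→5  [1 exit(s)]
  3: c→3  [1 exit(s)]
  5: a→3  c→3  [2 exit(s)]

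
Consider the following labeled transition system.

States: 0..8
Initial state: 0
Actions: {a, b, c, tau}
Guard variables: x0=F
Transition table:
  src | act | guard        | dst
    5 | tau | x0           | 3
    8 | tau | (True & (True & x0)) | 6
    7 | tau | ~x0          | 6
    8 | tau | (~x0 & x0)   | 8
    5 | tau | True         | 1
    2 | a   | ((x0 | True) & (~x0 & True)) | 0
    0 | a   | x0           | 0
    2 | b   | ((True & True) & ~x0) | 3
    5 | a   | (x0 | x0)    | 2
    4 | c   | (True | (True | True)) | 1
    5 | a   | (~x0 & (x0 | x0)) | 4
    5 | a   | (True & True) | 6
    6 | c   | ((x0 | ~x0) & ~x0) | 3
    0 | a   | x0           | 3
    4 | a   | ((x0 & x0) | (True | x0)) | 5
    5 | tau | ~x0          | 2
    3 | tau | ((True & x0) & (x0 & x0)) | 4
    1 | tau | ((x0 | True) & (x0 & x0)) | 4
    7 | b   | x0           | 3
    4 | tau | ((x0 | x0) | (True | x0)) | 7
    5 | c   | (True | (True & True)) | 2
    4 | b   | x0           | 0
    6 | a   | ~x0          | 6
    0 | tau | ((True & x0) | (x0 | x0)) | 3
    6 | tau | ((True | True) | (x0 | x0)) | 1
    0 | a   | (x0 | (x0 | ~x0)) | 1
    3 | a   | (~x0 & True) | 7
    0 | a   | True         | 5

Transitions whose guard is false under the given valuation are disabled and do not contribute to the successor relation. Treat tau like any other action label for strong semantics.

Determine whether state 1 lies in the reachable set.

Guard filter leaves 16 enabled edge(s).
L0 = {0}
L1 = {1,5}  cumulative {0,1,5}
L2 = {2,6}  cumulative {0,1,2,5,6}
L3 = {3}  cumulative {0,1,2,3,5,6}
L4 = {7}  cumulative {0,1,2,3,5,6,7}
R = {0,1,2,3,5,6,7}
witness 1: a

Answer: REACHABLE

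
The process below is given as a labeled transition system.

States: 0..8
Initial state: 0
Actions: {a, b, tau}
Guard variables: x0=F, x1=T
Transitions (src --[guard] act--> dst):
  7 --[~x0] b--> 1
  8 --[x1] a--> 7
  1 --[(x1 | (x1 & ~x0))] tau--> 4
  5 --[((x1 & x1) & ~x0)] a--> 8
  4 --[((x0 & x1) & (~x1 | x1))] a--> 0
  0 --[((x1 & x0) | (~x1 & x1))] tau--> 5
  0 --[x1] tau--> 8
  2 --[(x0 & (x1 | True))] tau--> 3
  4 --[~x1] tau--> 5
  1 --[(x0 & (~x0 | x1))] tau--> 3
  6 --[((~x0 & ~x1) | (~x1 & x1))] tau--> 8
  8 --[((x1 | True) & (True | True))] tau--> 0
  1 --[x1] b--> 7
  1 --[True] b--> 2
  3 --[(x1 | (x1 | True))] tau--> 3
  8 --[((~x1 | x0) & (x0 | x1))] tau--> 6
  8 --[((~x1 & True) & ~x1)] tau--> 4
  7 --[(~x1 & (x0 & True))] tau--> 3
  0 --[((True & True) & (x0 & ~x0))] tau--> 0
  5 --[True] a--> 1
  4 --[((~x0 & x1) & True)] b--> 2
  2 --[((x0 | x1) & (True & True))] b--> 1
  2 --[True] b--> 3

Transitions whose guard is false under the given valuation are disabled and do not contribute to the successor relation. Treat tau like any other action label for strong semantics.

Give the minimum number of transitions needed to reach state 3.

BFS to 3:
  depth 0: {0}
  depth 1: {8}
  depth 2: {7}
  depth 3: {1}
  depth 4: {2,4}
  depth 5: {3}
depth(3)=5, e.g. tau·a·b·b·b

Answer: 5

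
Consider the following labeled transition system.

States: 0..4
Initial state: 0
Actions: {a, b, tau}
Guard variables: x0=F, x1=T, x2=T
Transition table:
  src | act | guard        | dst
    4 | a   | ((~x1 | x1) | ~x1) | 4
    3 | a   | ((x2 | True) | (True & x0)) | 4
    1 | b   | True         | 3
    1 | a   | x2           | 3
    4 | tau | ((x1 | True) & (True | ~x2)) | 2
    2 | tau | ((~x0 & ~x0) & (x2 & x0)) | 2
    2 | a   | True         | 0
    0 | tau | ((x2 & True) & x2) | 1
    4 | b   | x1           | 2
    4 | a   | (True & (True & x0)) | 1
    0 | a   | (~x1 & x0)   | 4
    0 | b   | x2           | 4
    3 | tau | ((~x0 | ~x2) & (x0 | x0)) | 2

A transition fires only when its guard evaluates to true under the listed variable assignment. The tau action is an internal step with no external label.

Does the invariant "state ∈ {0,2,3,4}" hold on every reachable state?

Safe = {0,2,3,4}
R = {0,1,2,3,4}
  0: safe
  1: outside
  2: safe
  3: safe
  4: safe
reach 1 via tau — violates

Answer: INVARIANT VIOLATED at state 1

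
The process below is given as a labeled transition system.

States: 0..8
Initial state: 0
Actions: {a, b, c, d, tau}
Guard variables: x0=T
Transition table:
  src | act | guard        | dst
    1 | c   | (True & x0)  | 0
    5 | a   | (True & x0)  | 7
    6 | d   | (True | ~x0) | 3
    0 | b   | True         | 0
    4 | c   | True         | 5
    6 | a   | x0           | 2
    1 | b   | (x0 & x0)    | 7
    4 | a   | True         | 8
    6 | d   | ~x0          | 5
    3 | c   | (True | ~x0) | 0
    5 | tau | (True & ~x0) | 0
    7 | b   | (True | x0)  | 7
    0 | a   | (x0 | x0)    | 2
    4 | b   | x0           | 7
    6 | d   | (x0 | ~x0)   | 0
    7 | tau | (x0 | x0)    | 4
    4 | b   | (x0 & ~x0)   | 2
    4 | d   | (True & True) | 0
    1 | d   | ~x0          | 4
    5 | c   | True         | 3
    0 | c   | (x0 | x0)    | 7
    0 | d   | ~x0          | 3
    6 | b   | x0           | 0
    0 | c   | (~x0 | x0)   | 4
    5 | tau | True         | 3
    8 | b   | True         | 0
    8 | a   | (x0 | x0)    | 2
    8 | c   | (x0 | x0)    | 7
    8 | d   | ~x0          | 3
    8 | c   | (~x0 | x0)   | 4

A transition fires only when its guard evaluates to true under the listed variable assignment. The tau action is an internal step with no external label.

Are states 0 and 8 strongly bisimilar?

Compute ~ classes (split until stable):
  round 0: {{0,1,2,3,4,5,6,7,8}}
  round 1: {{0,8},{1},{2},{3},{4},{5},{6},{7}}
Fixed point at round 2; 8 class(es).
0∈{0,8}, 8∈{0,8}

Answer: BISIMILAR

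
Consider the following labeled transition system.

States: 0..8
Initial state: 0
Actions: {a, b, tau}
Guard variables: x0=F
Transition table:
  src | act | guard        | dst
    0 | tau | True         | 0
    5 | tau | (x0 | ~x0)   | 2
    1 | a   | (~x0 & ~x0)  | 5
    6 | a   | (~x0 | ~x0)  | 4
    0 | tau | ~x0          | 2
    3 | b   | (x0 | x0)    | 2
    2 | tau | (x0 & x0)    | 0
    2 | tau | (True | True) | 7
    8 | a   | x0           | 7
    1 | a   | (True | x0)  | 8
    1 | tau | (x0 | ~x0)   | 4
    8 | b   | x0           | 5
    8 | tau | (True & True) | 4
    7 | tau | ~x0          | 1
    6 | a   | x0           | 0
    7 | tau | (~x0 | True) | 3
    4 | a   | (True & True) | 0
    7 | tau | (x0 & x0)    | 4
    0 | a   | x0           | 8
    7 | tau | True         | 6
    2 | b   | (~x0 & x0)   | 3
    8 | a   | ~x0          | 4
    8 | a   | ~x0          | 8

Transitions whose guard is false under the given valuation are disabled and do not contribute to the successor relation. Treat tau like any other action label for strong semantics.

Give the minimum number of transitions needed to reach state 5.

Layered search for 5:
  L0 = {0}
  L1 = {2}
  L2 = {7}
  L3 = {1,3,6}
  L4 = {4,5,8}
first hit 5 at d=4 via tau·tau·tau·a

Answer: 4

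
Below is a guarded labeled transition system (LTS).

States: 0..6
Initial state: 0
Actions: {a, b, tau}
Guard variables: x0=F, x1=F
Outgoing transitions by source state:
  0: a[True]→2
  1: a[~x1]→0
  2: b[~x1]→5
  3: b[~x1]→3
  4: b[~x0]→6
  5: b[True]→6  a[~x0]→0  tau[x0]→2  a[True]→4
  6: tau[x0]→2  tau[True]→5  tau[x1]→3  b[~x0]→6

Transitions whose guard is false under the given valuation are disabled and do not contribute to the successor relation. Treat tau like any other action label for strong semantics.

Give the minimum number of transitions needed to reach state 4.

Answer: 3

Trace:
BFS to 4:
  depth 0: {0}
  depth 1: {2}
  depth 2: {5}
  depth 3: {4,6}
4 enters at depth 3; path a·b·a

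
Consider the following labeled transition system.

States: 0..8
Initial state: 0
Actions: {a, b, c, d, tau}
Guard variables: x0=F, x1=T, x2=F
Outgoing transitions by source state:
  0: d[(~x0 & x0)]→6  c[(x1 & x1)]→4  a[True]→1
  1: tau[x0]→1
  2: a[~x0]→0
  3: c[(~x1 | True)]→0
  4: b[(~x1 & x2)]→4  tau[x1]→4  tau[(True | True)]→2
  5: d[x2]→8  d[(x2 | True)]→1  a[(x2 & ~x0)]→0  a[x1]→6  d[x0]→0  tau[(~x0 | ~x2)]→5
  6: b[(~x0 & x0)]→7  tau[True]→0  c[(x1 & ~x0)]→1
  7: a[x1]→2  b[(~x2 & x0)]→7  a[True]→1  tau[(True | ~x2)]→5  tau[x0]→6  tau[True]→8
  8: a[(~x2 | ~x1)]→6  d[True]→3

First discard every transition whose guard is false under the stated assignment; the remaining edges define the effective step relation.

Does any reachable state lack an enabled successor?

Answer: DEADLOCK at state 1

Working:
Reachable = {0,1,2,4}
  0: a→1  c→4  [2 out]
  1: ∅  [STUCK]
  2: a→0  [1 out]
  4: tau→2  tau→4  [2 out]
witness 1: a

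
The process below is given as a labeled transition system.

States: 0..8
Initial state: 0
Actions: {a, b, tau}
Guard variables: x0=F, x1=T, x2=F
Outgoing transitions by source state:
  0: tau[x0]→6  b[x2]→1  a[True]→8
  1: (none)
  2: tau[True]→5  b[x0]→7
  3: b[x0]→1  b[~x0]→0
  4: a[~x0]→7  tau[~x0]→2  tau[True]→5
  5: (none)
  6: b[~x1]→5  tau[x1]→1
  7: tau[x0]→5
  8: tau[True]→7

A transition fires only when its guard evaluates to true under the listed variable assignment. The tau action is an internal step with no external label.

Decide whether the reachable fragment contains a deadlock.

Answer: DEADLOCK at state 7

Analysis:
Reachable = {0,7,8}
  0: a→8  [1 out]
  7: ∅  [STUCK]
  8: tau→7  [1 out]
Path to 7: a·tau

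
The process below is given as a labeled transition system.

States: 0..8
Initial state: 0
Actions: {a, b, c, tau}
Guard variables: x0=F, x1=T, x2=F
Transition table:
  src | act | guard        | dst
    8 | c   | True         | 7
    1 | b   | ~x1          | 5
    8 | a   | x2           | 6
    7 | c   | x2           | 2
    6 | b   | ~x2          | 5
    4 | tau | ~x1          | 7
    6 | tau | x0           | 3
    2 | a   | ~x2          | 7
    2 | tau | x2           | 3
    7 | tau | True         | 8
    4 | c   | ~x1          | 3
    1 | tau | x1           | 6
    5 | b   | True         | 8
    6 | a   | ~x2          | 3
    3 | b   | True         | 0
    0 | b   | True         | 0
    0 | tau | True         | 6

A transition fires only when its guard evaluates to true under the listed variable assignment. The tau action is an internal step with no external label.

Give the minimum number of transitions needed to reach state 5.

BFS to 5:
  Layer 0: {0}
  Layer 1: {6}
  Layer 2: {3,5}
5 enters at depth 2; path tau·b

Answer: 2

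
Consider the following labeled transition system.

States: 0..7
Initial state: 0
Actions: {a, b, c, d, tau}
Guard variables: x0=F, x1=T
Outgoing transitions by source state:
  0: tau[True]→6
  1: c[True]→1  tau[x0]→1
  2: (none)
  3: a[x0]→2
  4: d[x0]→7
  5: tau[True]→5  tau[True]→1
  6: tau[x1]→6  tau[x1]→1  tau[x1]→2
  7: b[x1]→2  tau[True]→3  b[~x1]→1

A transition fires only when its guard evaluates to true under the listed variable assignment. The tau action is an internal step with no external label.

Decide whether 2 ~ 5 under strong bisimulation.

Answer: NOT BISIMILAR

Trace:
Bisimulation quotient by refinement:
  round 0: {{0,1,2,3,4,5,6,7}}
  round 1: {{0,5,6},{1},{2,3,4},{7}}
  round 2: {{0},{1},{2,3,4},{5},{6},{7}}
6 equivalence class(es) (converged in 3)
[2]={2,3,4}  [5]={5}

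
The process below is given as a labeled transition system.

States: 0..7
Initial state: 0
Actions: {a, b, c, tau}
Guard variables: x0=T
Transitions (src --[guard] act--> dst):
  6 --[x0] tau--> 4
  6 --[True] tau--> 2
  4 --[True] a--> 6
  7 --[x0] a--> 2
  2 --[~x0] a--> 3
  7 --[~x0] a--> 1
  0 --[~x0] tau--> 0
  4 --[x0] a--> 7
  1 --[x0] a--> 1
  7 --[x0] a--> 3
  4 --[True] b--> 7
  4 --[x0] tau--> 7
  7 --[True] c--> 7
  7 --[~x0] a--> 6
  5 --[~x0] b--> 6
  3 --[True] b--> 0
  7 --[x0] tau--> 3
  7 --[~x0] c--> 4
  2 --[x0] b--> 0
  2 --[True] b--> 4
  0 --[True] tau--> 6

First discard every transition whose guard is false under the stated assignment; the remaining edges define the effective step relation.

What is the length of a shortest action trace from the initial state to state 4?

Answer: 2

Working:
Breadth-first toward 4:
  L0 = {0}
  L1 = {6}
  L2 = {2,4}
first hit 4 at d=2 via tau·tau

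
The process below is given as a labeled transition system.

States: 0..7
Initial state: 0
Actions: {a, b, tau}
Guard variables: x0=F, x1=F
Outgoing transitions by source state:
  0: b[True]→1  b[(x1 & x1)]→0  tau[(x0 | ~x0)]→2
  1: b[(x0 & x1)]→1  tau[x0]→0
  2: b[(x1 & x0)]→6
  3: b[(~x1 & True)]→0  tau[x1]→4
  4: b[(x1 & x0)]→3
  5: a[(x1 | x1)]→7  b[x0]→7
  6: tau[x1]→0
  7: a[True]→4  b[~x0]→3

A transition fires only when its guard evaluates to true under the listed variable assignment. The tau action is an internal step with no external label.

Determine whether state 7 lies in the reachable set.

Guard filter leaves 5 enabled edge(s).
Layer 0: {0}
Layer 1: {1,2}  total {0,1,2}
Reachable = {0,1,2}

Answer: UNREACHABLE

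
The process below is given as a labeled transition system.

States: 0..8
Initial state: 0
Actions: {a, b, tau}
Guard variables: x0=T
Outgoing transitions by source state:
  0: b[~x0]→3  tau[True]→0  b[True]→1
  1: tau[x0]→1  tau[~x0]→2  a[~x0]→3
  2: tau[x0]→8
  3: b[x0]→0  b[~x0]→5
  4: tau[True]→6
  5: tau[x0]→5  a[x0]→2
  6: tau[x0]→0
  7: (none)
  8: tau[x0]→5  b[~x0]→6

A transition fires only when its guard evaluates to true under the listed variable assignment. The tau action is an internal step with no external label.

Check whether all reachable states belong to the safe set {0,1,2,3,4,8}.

Answer: INVARIANT HOLDS

Analysis:
Inv-set: {0,1,2,3,4,8}
R = {0,1}
  0: ok
  1: ok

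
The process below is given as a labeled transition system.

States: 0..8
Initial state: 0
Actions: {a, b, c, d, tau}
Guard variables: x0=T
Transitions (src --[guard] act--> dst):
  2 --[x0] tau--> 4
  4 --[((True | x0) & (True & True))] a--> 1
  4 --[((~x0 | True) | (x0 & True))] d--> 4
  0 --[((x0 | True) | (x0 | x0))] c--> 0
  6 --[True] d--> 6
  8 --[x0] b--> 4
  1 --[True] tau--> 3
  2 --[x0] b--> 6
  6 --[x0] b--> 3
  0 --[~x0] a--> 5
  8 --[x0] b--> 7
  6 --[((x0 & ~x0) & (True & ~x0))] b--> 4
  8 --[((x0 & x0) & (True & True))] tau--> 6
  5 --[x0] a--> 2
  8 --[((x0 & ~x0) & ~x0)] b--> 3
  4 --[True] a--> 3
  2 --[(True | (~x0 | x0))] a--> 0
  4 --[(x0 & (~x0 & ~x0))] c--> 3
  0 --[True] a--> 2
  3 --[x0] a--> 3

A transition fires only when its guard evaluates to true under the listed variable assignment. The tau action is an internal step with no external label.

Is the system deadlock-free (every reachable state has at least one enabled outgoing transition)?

Reachable = {0,1,2,3,4,6}
  0: a→2  c→0  [2 out]
  1: tau→3  [1 out]
  2: a→0  b→6  tau→4  [3 out]
  3: a→3  [1 out]
  4: a→1  a→3  d→4  [3 out]
  6: b→3  d→6  [2 out]

Answer: DEADLOCK-FREE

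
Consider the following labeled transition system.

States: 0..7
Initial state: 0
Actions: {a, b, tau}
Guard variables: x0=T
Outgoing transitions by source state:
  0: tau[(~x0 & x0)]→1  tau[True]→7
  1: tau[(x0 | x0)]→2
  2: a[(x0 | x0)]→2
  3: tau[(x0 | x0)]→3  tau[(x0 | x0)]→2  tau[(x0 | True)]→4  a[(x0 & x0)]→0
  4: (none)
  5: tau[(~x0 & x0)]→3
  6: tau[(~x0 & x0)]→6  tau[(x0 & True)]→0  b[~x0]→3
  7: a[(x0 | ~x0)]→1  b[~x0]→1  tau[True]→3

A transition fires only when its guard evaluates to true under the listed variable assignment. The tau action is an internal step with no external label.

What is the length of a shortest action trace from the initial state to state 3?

BFS to 3:
  Layer 0: {0}
  Layer 1: {7}
  Layer 2: {1,3}
depth(3)=2, e.g. tau·tau

Answer: 2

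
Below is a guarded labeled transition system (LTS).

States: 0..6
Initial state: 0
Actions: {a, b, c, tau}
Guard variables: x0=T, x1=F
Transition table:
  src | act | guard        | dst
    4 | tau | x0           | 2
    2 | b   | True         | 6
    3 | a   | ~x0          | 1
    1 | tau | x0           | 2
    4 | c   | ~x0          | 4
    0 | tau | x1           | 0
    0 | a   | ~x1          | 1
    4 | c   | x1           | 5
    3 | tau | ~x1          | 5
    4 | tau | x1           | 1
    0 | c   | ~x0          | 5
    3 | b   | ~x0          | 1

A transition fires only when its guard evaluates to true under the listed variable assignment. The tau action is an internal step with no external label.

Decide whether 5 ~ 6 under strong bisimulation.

Answer: BISIMILAR

Trace:
Compute ~ classes (split until stable):
  P[0] = {{0,1,2,3,4,5,6}}
  P[1] = {{0},{1,3,4},{2},{5,6}}
  P[2] = {{0},{1,4},{2},{3},{5,6}}
stable after 3 split(s): 5 block(s)
class of 5: {5,6}; class of 6: {5,6}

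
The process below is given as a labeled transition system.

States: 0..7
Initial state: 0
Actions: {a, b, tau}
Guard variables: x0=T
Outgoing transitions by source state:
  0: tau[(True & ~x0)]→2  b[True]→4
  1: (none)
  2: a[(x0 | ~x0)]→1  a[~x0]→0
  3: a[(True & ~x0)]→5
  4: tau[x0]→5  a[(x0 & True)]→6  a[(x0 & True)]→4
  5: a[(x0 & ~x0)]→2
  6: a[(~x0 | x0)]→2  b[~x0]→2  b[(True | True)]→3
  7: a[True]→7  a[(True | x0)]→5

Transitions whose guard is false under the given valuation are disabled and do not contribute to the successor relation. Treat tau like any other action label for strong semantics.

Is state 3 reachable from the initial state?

9 transition(s) survive guard evaluation.
Layer 0: {0}
Layer 1: {4}  now seen {0,4}
Layer 2: {5,6}  now seen {0,4,5,6}
Layer 3: {2,3}  now seen {0,2,3,4,5,6}
Layer 4: {1}  now seen {0,1,2,3,4,5,6}
Reach set: {0,1,2,3,4,5,6}
Path to 3: b·a·b

Answer: REACHABLE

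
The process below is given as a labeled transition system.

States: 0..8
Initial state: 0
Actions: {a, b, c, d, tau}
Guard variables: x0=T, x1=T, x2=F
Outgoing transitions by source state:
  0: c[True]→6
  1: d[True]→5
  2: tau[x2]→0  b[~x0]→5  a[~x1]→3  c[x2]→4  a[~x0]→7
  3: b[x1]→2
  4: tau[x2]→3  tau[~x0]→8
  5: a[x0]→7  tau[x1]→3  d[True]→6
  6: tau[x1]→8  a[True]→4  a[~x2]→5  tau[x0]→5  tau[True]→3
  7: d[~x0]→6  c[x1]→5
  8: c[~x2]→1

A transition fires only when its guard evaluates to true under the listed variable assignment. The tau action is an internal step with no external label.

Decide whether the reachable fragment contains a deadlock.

Answer: DEADLOCK at state 2

Analysis:
Reach set: {0,1,2,3,4,5,6,7,8}
  0: c→6  [deg 1]
  1: d→5  [deg 1]
  2: ∅  [STUCK]
  3: b→2  [deg 1]
  4: ∅  [STUCK]
  5: a→7  d→6  tau→3  [deg 3]
  6: a→4  a→5  tau→3  tau→5  tau→8  [deg 5]
  7: c→5  [deg 1]
  8: c→1  [deg 1]
trace reaching 2: c·tau·b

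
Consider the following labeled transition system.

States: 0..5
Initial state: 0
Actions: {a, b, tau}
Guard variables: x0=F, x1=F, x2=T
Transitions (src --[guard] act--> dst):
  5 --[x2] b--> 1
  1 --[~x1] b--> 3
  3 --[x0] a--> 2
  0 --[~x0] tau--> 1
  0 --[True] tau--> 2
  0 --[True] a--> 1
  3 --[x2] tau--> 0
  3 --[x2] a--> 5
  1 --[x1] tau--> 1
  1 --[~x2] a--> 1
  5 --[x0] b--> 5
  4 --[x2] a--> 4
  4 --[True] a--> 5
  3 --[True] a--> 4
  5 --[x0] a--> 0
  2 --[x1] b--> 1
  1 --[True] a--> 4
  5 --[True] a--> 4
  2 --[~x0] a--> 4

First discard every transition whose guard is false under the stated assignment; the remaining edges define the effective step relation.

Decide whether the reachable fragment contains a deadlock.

R = {0,1,2,3,4,5}
  0: a→1  tau→1  tau→2  [3 out]
  1: a→4  b→3  [2 out]
  2: a→4  [1 out]
  3: a→4  a→5  tau→0  [3 out]
  4: a→4  a→5  [2 out]
  5: a→4  b→1  [2 out]

Answer: DEADLOCK-FREE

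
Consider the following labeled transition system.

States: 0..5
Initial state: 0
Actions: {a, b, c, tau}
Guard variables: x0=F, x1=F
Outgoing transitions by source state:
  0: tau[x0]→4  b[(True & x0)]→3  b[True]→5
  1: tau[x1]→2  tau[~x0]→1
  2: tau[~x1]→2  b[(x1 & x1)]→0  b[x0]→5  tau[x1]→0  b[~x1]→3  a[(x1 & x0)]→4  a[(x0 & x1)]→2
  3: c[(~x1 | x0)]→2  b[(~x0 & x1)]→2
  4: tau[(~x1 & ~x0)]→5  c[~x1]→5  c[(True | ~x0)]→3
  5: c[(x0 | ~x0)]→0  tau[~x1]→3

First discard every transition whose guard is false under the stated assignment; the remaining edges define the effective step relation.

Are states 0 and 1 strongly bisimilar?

Answer: NOT BISIMILAR

Analysis:
Compute ~ classes (split until stable):
  round 0: {{0,1,2,3,4,5}}
  round 1: {{0},{1},{2},{3},{4,5}}
  round 2: {{0},{1},{2},{3},{4},{5}}
stable after 3 split(s): 6 block(s)
[0]={0}  [1]={1}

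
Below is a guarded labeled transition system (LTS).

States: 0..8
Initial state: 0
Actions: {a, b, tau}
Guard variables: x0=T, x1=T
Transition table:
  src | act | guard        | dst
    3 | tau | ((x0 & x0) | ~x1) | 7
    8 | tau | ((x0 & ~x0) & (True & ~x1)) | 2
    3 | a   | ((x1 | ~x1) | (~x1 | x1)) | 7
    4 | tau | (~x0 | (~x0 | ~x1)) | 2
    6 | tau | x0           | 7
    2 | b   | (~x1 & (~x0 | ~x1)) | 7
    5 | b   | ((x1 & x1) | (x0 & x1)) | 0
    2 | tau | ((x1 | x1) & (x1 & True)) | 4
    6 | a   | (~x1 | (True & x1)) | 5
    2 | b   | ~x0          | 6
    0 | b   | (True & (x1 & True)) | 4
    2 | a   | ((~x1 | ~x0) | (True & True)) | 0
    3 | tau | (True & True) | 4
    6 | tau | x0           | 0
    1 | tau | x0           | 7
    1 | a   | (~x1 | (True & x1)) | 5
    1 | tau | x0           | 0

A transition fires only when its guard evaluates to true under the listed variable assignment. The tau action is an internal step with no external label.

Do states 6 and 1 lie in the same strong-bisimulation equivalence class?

Answer: BISIMILAR

Working:
Compute ~ classes (split until stable):
  π0 = {{0,1,2,3,4,5,6,7,8}}
  π1 = {{0,5},{1,2,3,6},{4,7,8}}
  π2 = {{0},{1,6},{2},{3},{4,7,8},{5}}
Fixed point at round 3; 6 class(es).
class of 6: {1,6}; class of 1: {1,6}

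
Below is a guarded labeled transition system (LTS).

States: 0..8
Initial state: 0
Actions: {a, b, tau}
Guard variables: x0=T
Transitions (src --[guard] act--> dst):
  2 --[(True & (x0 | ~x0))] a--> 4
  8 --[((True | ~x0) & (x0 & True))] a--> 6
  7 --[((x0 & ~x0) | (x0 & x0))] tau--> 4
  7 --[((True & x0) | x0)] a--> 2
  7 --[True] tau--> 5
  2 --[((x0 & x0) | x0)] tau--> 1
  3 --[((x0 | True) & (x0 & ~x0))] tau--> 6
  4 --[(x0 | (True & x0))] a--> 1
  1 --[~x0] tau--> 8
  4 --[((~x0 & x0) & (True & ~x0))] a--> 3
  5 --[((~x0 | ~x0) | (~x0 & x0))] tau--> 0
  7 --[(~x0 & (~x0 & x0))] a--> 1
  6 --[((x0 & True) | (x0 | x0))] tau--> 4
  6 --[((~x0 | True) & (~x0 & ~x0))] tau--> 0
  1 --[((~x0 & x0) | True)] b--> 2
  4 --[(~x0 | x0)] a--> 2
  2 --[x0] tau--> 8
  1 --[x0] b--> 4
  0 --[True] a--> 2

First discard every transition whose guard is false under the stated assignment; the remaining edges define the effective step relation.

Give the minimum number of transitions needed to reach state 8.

Breadth-first toward 8:
  Layer 0: {0}
  Layer 1: {2}
  Layer 2: {1,4,8}
first hit 8 at d=2 via a·tau

Answer: 2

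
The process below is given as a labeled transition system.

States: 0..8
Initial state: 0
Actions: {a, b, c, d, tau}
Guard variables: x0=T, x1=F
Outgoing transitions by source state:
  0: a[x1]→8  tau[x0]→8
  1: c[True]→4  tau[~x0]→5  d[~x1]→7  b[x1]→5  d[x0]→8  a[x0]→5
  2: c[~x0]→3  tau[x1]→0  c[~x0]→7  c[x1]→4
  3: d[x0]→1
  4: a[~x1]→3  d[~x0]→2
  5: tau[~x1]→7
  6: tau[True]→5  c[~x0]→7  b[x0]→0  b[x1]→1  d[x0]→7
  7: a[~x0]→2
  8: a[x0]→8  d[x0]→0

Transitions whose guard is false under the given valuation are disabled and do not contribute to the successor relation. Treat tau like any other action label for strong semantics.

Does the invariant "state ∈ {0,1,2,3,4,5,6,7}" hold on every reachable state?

Answer: INVARIANT VIOLATED at state 8

Analysis:
Safe = {0,1,2,3,4,5,6,7}
Reach set: {0,8}
  0: safe
  8: outside
counterexample path to 8: tau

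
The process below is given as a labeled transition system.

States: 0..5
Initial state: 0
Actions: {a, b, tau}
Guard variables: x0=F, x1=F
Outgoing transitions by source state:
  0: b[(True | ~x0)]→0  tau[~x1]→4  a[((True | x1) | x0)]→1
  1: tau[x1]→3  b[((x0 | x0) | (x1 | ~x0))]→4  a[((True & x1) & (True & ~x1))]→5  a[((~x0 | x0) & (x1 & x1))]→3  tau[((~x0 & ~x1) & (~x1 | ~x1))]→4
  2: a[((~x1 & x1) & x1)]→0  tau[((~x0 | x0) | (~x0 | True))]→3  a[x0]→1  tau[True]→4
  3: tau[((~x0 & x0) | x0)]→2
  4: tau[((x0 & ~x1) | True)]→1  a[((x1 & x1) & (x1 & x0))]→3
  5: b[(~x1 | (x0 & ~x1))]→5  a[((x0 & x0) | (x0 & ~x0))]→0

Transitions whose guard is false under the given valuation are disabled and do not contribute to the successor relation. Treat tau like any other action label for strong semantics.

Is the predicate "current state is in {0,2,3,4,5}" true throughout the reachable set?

Answer: INVARIANT VIOLATED at state 1

Trace:
Safe = {0,2,3,4,5}
Reachable = {0,1,4}
  0: ✓
  1: outside
  4: ✓
witness against invariant: a → 1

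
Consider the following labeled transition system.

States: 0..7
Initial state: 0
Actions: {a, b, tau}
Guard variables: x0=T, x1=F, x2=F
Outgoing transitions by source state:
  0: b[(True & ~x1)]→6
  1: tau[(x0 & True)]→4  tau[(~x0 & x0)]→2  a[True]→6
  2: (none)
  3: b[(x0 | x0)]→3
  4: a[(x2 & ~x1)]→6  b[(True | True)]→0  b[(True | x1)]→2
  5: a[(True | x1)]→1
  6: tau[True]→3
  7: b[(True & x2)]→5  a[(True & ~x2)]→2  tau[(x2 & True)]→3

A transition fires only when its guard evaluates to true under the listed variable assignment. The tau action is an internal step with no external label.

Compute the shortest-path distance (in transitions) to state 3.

Answer: 2

Analysis:
Layered search for 3:
  L0 = {0}
  L1 = {6}
  L2 = {3}
3 enters at depth 2; path b·tau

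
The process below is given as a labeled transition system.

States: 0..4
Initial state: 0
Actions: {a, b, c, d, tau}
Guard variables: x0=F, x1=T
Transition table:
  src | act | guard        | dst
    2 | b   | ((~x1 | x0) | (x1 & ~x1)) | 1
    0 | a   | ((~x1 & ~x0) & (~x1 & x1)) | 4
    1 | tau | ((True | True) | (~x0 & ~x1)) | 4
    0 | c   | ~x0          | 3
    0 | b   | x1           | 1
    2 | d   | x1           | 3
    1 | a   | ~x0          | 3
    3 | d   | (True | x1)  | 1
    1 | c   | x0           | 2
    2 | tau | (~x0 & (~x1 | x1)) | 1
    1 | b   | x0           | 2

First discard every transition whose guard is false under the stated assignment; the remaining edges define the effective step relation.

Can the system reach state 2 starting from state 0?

After dropping false guards: 7 live edges.
L0 = {0}
L1 = {1,3}  now seen {0,1,3}
L2 = {4}  now seen {0,1,3,4}
Reach set: {0,1,3,4}

Answer: UNREACHABLE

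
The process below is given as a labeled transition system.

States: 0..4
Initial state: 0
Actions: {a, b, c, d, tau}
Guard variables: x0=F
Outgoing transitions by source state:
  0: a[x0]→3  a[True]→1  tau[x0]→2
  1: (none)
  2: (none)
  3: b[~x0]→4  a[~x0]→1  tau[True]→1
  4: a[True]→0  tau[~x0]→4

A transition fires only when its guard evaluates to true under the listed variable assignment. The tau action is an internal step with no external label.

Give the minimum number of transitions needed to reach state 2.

BFS to 2:
  Layer 0: {0}
  Layer 1: {1}
2 never appears.

Answer: UNREACHABLE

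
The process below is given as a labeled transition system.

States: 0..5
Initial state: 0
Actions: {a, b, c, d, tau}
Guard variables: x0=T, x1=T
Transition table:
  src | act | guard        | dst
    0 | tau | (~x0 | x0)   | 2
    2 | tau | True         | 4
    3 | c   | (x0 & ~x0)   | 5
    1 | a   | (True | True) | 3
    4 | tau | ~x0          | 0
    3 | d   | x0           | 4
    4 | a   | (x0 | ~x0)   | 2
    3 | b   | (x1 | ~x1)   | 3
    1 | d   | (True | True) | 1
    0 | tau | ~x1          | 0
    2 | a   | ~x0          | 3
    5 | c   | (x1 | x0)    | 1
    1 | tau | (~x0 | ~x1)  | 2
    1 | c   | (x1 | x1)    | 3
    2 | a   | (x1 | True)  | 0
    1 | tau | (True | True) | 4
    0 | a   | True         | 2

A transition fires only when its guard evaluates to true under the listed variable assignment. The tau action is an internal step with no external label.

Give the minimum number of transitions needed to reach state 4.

Answer: 2

Trace:
Breadth-first toward 4:
  L0 = {0}
  L1 = {2}
  L2 = {4}
4 enters at depth 2; path a·tau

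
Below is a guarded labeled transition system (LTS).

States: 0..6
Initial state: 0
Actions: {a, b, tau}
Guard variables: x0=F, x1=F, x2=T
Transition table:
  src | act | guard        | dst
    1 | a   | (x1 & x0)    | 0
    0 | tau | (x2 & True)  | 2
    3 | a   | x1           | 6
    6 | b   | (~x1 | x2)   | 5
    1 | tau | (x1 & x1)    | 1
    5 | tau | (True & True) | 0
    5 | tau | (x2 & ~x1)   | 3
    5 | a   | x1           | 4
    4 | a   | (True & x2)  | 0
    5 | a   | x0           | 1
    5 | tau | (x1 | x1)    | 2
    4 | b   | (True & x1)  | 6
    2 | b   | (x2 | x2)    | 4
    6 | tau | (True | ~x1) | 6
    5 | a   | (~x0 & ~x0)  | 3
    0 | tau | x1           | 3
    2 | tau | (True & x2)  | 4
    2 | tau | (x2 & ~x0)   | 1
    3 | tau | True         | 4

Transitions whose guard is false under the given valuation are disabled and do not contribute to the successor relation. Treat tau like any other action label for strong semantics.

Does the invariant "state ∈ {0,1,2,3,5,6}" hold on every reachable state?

Answer: INVARIANT VIOLATED at state 4

Working:
Safe = {0,1,2,3,5,6}
Reach set: {0,1,2,4}
  0: ok
  1: ok
  2: ok
  4: VIOLATES
witness against invariant: tau·b → 4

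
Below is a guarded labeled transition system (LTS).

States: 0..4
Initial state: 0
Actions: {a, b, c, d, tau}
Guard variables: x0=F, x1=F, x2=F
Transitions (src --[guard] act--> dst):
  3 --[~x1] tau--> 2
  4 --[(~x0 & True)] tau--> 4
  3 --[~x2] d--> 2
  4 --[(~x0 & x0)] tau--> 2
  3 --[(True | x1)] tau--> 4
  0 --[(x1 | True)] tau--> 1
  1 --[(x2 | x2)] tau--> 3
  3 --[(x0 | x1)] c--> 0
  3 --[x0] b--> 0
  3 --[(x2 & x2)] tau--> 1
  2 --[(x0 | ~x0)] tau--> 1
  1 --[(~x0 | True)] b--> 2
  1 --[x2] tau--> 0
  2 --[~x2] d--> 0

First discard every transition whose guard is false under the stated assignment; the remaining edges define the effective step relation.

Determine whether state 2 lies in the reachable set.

Answer: REACHABLE

Trace:
Guard filter leaves 8 enabled edge(s).
L0 = {0}
L1 = {1}  now seen {0,1}
L2 = {2}  now seen {0,1,2}
R = {0,1,2}
trace reaching 2: tau·b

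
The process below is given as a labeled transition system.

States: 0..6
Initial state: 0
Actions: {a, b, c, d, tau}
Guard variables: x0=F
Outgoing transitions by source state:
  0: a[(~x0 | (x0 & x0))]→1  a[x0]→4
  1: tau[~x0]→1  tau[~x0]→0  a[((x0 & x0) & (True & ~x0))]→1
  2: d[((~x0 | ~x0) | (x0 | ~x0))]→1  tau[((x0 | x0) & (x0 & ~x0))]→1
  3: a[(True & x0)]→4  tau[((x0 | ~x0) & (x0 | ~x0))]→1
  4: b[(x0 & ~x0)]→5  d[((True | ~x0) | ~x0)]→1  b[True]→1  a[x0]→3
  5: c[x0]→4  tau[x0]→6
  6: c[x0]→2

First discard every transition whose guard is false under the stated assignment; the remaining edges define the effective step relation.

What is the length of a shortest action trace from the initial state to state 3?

Answer: UNREACHABLE

Trace:
BFS to 3:
  Layer 0: {0}
  Layer 1: {1}
3 never appears.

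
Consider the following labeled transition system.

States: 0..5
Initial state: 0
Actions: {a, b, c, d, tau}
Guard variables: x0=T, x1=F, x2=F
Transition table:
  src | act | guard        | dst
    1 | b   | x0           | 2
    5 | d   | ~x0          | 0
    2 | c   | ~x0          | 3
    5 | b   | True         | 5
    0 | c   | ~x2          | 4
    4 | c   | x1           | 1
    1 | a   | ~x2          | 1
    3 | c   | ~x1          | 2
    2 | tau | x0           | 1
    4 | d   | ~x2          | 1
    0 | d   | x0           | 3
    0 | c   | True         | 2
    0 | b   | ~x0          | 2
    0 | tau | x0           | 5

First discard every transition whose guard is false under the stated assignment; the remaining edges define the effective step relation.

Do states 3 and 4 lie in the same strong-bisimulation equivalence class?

Answer: NOT BISIMILAR

Analysis:
Refine partition for ~:
  π0 = {{0,1,2,3,4,5}}
  π1 = {{0},{1},{2},{3},{4},{5}}
Fixed point at round 2; 6 class(es).
3∈{3}, 4∈{4}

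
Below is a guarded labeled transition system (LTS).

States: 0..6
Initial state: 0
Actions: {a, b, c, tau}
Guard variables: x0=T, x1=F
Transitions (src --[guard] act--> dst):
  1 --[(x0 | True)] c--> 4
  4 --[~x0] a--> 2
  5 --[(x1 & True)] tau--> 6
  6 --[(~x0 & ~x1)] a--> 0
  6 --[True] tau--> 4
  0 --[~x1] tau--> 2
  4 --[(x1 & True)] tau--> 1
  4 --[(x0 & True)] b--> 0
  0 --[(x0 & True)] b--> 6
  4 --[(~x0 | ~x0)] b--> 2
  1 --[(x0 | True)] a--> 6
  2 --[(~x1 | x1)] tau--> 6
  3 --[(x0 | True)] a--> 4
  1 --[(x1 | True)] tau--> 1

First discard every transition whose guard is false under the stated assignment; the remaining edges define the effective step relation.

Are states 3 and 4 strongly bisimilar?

Refine partition for ~:
  π0 = {{0,1,2,3,4,5,6}}
  π1 = {{0},{1},{2,6},{3},{4},{5}}
  π2 = {{0},{1},{2},{3},{4},{5},{6}}
Fixed point at round 3; 7 class(es).
class of 3: {3}; class of 4: {4}

Answer: NOT BISIMILAR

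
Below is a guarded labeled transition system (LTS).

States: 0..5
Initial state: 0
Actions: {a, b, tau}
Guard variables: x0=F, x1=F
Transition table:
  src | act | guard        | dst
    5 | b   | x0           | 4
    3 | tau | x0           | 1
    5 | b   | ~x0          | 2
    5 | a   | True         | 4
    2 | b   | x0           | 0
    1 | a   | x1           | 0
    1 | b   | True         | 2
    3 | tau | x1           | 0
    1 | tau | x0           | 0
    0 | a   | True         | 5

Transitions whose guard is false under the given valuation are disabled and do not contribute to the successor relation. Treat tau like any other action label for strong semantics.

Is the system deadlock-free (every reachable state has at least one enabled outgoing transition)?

Reach set: {0,2,4,5}
  0: a→5  [deg 1]
  2: ∅  [no exit]
  4: ∅  [no exit]
  5: a→4  b→2  [deg 2]
Path to 2: a·b

Answer: DEADLOCK at state 2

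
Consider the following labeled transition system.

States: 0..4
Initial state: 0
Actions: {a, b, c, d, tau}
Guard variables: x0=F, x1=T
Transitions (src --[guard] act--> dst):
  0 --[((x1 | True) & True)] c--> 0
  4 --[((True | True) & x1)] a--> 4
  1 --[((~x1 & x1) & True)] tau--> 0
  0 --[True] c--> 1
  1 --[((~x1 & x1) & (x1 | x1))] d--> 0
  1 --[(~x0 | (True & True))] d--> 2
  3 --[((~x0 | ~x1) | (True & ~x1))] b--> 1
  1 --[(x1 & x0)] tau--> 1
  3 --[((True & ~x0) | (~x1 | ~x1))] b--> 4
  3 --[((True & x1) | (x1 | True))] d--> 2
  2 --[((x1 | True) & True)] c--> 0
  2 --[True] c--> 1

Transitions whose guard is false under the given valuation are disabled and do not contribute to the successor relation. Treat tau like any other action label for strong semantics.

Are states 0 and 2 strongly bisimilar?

Compute ~ classes (split until stable):
  P[0] = {{0,1,2,3,4}}
  P[1] = {{0,2},{1},{3},{4}}
Fixed point at round 2; 4 class(es).
[0]={0,2}  [2]={0,2}

Answer: BISIMILAR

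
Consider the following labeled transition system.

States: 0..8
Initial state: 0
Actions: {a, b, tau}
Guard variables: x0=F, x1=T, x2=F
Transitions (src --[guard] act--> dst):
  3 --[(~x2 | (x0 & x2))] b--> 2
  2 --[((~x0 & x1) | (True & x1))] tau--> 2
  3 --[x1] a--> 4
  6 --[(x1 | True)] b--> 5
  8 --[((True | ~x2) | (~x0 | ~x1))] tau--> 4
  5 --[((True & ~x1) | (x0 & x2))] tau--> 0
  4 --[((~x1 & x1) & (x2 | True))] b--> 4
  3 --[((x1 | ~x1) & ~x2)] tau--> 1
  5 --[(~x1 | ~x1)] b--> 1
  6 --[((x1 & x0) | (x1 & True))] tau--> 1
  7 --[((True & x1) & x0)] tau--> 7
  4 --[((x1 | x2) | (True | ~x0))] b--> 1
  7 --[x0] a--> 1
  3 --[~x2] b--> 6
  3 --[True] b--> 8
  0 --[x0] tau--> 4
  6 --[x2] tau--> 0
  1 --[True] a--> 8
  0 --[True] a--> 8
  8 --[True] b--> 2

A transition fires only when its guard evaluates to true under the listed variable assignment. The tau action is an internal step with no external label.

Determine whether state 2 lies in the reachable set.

Answer: REACHABLE

Trace:
After dropping false guards: 13 live edges.
depth 0: {0}
depth 1: {8}  total {0,8}
depth 2: {2,4}  total {0,2,4,8}
depth 3: {1}  total {0,1,2,4,8}
Reach set: {0,1,2,4,8}
witness 2: a·b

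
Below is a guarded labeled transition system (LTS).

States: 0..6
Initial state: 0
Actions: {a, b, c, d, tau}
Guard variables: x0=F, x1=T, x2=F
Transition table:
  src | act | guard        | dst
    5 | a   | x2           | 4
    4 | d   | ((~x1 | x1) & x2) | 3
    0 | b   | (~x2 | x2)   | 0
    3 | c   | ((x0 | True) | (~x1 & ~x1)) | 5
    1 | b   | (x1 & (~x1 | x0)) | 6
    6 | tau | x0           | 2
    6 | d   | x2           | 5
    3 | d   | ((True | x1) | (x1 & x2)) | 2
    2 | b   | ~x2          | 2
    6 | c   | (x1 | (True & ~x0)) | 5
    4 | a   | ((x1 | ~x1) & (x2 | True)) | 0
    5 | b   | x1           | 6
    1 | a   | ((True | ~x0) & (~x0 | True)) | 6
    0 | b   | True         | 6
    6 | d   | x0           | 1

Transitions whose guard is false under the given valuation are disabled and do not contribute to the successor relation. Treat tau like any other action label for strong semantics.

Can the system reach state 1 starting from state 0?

9 transition(s) survive guard evaluation.
Layer 0: {0}
Layer 1: {6}  cumulative {0,6}
Layer 2: {5}  cumulative {0,5,6}
R = {0,5,6}

Answer: UNREACHABLE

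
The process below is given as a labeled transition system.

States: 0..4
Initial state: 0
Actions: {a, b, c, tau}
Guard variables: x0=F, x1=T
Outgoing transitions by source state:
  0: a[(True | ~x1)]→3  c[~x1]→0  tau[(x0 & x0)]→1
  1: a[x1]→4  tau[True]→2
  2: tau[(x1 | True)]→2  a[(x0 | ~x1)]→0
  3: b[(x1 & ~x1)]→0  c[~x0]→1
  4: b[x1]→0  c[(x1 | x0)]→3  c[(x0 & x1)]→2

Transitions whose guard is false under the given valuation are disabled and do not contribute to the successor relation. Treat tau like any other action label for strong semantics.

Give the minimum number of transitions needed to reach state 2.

Answer: 3

Analysis:
BFS to 2:
  L0 = {0}
  L1 = {3}
  L2 = {1}
  L3 = {2,4}
first hit 2 at d=3 via a·c·tau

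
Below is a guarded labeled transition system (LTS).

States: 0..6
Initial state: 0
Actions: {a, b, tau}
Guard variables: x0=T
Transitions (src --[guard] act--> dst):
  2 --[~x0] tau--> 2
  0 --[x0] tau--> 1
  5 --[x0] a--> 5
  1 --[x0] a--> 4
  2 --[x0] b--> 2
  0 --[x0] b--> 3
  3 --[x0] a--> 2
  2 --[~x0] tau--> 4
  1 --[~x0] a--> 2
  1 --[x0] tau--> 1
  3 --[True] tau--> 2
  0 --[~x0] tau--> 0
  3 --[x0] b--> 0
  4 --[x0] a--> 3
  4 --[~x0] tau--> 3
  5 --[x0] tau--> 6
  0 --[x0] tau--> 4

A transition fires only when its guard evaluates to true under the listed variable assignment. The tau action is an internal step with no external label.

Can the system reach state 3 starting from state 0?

Answer: REACHABLE

Analysis:
After dropping false guards: 12 live edges.
depth 0: {0}
depth 1: {1,3,4}  cumulative {0,1,3,4}
depth 2: {2}  cumulative {0,1,2,3,4}
Reachable = {0,1,2,3,4}
witness 3: b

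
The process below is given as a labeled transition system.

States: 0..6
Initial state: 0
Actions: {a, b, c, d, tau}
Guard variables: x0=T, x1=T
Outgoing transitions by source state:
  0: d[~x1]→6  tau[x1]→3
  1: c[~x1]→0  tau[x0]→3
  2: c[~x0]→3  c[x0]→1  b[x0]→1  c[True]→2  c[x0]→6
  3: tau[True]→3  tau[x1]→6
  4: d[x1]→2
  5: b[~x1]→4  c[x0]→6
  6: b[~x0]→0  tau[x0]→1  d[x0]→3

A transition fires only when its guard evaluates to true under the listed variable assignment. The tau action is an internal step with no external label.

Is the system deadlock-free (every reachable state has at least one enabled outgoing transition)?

Answer: DEADLOCK-FREE

Trace:
Reachable = {0,1,3,6}
  0: tau→3  [1 exit(s)]
  1: tau→3  [1 exit(s)]
  3: tau→3  tau→6  [2 exit(s)]
  6: d→3  tau→1  [2 exit(s)]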